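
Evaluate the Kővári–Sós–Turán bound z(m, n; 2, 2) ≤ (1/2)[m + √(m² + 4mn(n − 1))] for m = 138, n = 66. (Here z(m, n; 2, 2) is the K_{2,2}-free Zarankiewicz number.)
z(138, 66; 2, 2) ≤ (1/2)[138 + √(138² + 4·138·66·65)] = (1/2)[138 + √2387124] = 841.516

Kővári–Sós–Turán: let r_1, ..., r_138 be the row sums and z = Σ r_i the total number of 1s. Each pair of columns can share at most one row with both entries 1 (else a 2×2 all-ones block appears), so Σ_i C(r_i, 2) ≤ C(66, 2) = 2145. By convexity Σ_i C(r_i, 2) ≥ 138·C(z/138, 2) = z(z − 138)/(2·138), giving z² − 138z − 138·66·65 ≤ 0 and hence z ≤ (1/2)[138 + √(19044 + 4·592020)] = (1/2)[138 + √2387124] ≈ (1/2)(138 + 1545.032) = 841.516.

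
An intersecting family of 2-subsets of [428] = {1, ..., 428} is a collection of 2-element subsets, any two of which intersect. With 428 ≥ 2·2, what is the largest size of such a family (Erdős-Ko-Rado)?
max |F| = C(427, 1) = 427

Erdős-Ko-Rado (1961): when n ≥ 2k, max |F| = C(n−1, k−1). The bound is attained by the star {A : i ∈ A} for any fixed i ∈ [n]. Here C(428−1, 2−1) = C(427, 1) = 427.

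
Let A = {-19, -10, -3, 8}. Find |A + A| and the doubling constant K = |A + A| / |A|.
K = |A + A| / |A| = 10/4 = 5/2

Enumerate A + A = {a + b : a, b ∈ A}. With |A| = 4, there are |A|^2 = 16 ordered sum pairs; collecting distinct values, A + A = {-38, -29, -22, -20, -13, -11, -6, -2, 5, 16}, so |A + A| = 10. Thus K = 10/4 = 5/2. For comparison, the minimum possible |A + A| over all 4-element sets is 2·4 − 1 = 7 (so min K = 7/4), attained only by arithmetic progressions.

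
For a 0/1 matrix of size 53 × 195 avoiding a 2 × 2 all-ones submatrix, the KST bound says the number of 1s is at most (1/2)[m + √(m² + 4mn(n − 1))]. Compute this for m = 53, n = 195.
z(53, 195; 2, 2) ≤ (1/2)[53 + √(53² + 4·53·195·194)] = (1/2)[53 + √8022769] = 1442.7246

Kővári–Sós–Turán: let r_1, ..., r_53 be the row sums and z = Σ r_i the total number of 1s. Each pair of columns can share at most one row with both entries 1 (else a 2×2 all-ones block appears), so Σ_i C(r_i, 2) ≤ C(195, 2) = 18915. By convexity Σ_i C(r_i, 2) ≥ 53·C(z/53, 2) = z(z − 53)/(2·53), giving z² − 53z − 53·195·194 ≤ 0 and hence z ≤ (1/2)[53 + √(2809 + 4·2004990)] = (1/2)[53 + √8022769] ≈ (1/2)(53 + 2832.4493) = 1442.7246.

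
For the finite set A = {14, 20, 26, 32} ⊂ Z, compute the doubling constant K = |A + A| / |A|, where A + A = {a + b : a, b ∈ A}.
K = |A + A| / |A| = 7/4

Enumerate A + A = {a + b : a, b ∈ A}. With |A| = 4, there are |A|^2 = 16 ordered sum pairs; collecting distinct values, A + A = {28, 34, 40, 46, 52, 58, 64}, so |A + A| = 7. Thus K = 7/4. Here |A + A| = 2|A| − 1 = 7, the minimum possible — so K = 7/4 is minimal, which holds iff A is an arithmetic progression.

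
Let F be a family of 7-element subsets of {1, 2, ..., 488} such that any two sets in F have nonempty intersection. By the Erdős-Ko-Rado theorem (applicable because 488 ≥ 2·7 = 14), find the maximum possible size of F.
max |F| = C(487, 6) = 17964453222639

The Erdős-Ko-Rado theorem states: for n ≥ 2k, an intersecting family of k-subsets of an n-element set has size at most C(n − 1, k − 1), with equality for 'star' families {A ⊆ [n] : |A| = k, i ∈ A} (fix an element i). For n = 488, k = 7: C(487, 6) = 17964453222639.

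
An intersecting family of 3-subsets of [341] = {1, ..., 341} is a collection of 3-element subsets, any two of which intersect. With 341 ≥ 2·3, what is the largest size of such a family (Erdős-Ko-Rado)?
max |F| = C(340, 2) = 57630

The Erdős-Ko-Rado theorem states: for n ≥ 2k, an intersecting family of k-subsets of an n-element set has size at most C(n − 1, k − 1), with equality for 'star' families {A ⊆ [n] : |A| = k, i ∈ A} (fix an element i). For n = 341, k = 3: C(340, 2) = 57630.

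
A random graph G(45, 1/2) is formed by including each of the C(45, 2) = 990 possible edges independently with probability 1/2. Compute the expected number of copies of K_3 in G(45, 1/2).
E[# K_3] = C(45, 3) · (1/2)^C(3, 2) = 14190 / 2^3 = 7095/4 = 1773.75

For each 3-subset S of vertices (there are C(45, 3) = 14190 such S), let X_S = 1 if S induces a K_3 (all C(3, 2) = 3 edges present). Then P(X_S = 1) = (1/2)^3 = 1/8. By linearity of expectation, E[# K_3] = C(45, 3) · (1/2)^3 = 14190 / 8 = 7095/4 = 1773.75.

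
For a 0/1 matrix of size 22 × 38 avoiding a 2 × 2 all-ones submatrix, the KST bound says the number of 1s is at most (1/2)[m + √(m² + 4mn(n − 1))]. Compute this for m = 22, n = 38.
z(22, 38; 2, 2) ≤ (1/2)[22 + √(22² + 4·22·38·37)] = (1/2)[22 + √124212] = 187.2186

Kővári–Sós–Turán: let r_1, ..., r_22 be the row sums and z = Σ r_i the total number of 1s. Each pair of columns can share at most one row with both entries 1 (else a 2×2 all-ones block appears), so Σ_i C(r_i, 2) ≤ C(38, 2) = 703. By convexity Σ_i C(r_i, 2) ≥ 22·C(z/22, 2) = z(z − 22)/(2·22), giving z² − 22z − 22·38·37 ≤ 0 and hence z ≤ (1/2)[22 + √(484 + 4·30932)] = (1/2)[22 + √124212] ≈ (1/2)(22 + 352.4372) = 187.2186.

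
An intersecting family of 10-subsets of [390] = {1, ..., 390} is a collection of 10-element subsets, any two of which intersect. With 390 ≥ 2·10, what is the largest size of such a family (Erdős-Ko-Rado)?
max |F| = C(389, 9) = 512030262907323952

The Erdős-Ko-Rado theorem states: for n ≥ 2k, an intersecting family of k-subsets of an n-element set has size at most C(n − 1, k − 1), with equality for 'star' families {A ⊆ [n] : |A| = k, i ∈ A} (fix an element i). For n = 390, k = 10: C(389, 9) = 512030262907323952.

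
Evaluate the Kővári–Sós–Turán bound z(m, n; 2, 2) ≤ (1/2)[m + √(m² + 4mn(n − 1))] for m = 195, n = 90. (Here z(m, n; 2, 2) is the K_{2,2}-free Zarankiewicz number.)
z(195, 90; 2, 2) ≤ (1/2)[195 + √(195² + 4·195·90·89)] = (1/2)[195 + √6285825] = 1351.0774

Kővári–Sós–Turán: let r_1, ..., r_195 be the row sums and z = Σ r_i the total number of 1s. Each pair of columns can share at most one row with both entries 1 (else a 2×2 all-ones block appears), so Σ_i C(r_i, 2) ≤ C(90, 2) = 4005. By convexity Σ_i C(r_i, 2) ≥ 195·C(z/195, 2) = z(z − 195)/(2·195), giving z² − 195z − 195·90·89 ≤ 0 and hence z ≤ (1/2)[195 + √(38025 + 4·1561950)] = (1/2)[195 + √6285825] ≈ (1/2)(195 + 2507.1548) = 1351.0774.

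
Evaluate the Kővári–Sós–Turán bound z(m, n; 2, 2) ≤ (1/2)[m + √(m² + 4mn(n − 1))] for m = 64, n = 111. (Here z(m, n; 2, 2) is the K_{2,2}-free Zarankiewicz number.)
z(64, 111; 2, 2) ≤ (1/2)[64 + √(64² + 4·64·111·110)] = (1/2)[64 + √3129856] = 916.57

Kővári–Sós–Turán: let r_1, ..., r_64 be the row sums and z = Σ r_i the total number of 1s. Each pair of columns can share at most one row with both entries 1 (else a 2×2 all-ones block appears), so Σ_i C(r_i, 2) ≤ C(111, 2) = 6105. By convexity Σ_i C(r_i, 2) ≥ 64·C(z/64, 2) = z(z − 64)/(2·64), giving z² − 64z − 64·111·110 ≤ 0 and hence z ≤ (1/2)[64 + √(4096 + 4·781440)] = (1/2)[64 + √3129856] ≈ (1/2)(64 + 1769.1399) = 916.57.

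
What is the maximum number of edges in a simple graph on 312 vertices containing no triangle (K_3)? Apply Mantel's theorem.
ex(312, K_3) = ⌊312^2/4⌋ = 24336

Mantel (1907): a triangle-free graph on n vertices has at most ⌊n^2/4⌋ edges, with equality for the complete bipartite graph K_{⌊n/2⌋, ⌈n/2⌉}. For n = 312: ⌊312^2/4⌋ = ⌊97344/4⌋ = 24336. The extremal graph is K_{156, 156}, which has 156·156 = 24336 edges.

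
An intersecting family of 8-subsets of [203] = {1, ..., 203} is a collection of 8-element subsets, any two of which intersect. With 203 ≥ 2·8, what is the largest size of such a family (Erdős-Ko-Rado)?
max |F| = C(202, 7) = 2451249117240

The Erdős-Ko-Rado theorem states: for n ≥ 2k, an intersecting family of k-subsets of an n-element set has size at most C(n − 1, k − 1), with equality for 'star' families {A ⊆ [n] : |A| = k, i ∈ A} (fix an element i). For n = 203, k = 8: C(202, 7) = 2451249117240.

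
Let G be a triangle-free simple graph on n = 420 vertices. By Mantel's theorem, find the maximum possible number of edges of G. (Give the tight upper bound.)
ex(420, K_3) = ⌊420^2/4⌋ = 44100

Mantel (1907): a triangle-free graph on n vertices has at most ⌊n^2/4⌋ edges, with equality for the complete bipartite graph K_{⌊n/2⌋, ⌈n/2⌉}. For n = 420: ⌊420^2/4⌋ = ⌊176400/4⌋ = 44100. The extremal graph is K_{210, 210}, which has 210·210 = 44100 edges.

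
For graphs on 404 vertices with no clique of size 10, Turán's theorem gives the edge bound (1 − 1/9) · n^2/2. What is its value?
Turán density bound = (8/9) · 404^2/2 = 652864/9 ≈ 72540.4444

Turán's theorem: ex(n, K_{r+1}) is achieved by the complete r-partite Turán graph T(n, r) with parts as balanced as possible, and is at most (1 − 1/r) · n^2/2. For r = 9, n = 404: the density bound is (8/9) · 163216/2 = 652864/9 ≈ 72540.4444. The integer-valued extremum is e(T(404, 9)) = 72540, which is strictly less than the density bound 652864/9 since 9 ∤ 404 (the parts of T(404, 9) cannot all be equal).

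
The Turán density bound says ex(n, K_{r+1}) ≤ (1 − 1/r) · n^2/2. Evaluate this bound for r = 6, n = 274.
Turán density bound = (5/6) · 274^2/2 = 93845/3 ≈ 31281.6667

Turán's theorem: ex(n, K_{r+1}) is achieved by the complete r-partite Turán graph T(n, r) with parts as balanced as possible, and is at most (1 − 1/r) · n^2/2. For r = 6, n = 274: the density bound is (5/6) · 75076/2 = 93845/3 ≈ 31281.6667. The integer-valued extremum is e(T(274, 6)) = 31281, which is strictly less than the density bound 93845/3 since 6 ∤ 274 (the parts of T(274, 6) cannot all be equal).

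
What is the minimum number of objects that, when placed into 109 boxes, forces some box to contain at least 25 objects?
n = (25 − 1)·109 + 1 = 2617

By the generalised pigeonhole principle, to guarantee some box contains ≥ r objects we need more than (r − 1) · k objects total. Threshold: n = (r − 1) · k + 1. With r = 25 and k = 109: n = 24 · 109 + 1 = 2616 + 1 = 2617. For n = 2616 = 24 · 109, we can put exactly 24 objects in every box, avoiding 25 in any single one — so 2617 is tight.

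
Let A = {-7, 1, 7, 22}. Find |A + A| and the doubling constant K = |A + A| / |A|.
K = |A + A| / |A| = 10/4 = 5/2

Enumerate A + A = {a + b : a, b ∈ A}. With |A| = 4, there are |A|^2 = 16 ordered sum pairs; collecting distinct values, A + A = {-14, -6, 0, 2, 8, 14, 15, 23, 29, 44}, so |A + A| = 10. Thus K = 10/4 = 5/2. For comparison, the minimum possible |A + A| over all 4-element sets is 2·4 − 1 = 7 (so min K = 7/4), attained only by arithmetic progressions.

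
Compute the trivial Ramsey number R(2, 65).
R(2, 65) = 65

R(2, k) = k for all k ≥ 2: in a 2-colouring of K_k, either some edge is red (a red K_2) or all edges are blue (a blue K_k). And K_{64} coloured all-blue has no blue K_65, so R(2, 65) > 64. Hence R(2, 65) = 65.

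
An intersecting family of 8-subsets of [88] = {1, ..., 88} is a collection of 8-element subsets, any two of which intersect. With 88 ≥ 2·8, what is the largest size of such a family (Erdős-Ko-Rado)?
max |F| = C(87, 7) = 5843355957

The Erdős-Ko-Rado theorem states: for n ≥ 2k, an intersecting family of k-subsets of an n-element set has size at most C(n − 1, k − 1), with equality for 'star' families {A ⊆ [n] : |A| = k, i ∈ A} (fix an element i). For n = 88, k = 8: C(87, 7) = 5843355957.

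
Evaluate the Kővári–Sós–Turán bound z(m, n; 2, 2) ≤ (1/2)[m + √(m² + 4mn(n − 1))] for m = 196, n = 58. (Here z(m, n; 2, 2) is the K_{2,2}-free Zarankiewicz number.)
z(196, 58; 2, 2) ≤ (1/2)[196 + √(196² + 4·196·58·57)] = (1/2)[196 + √2630320] = 908.9131

Kővári–Sós–Turán: let r_1, ..., r_196 be the row sums and z = Σ r_i the total number of 1s. Each pair of columns can share at most one row with both entries 1 (else a 2×2 all-ones block appears), so Σ_i C(r_i, 2) ≤ C(58, 2) = 1653. By convexity Σ_i C(r_i, 2) ≥ 196·C(z/196, 2) = z(z − 196)/(2·196), giving z² − 196z − 196·58·57 ≤ 0 and hence z ≤ (1/2)[196 + √(38416 + 4·647976)] = (1/2)[196 + √2630320] ≈ (1/2)(196 + 1621.8261) = 908.9131.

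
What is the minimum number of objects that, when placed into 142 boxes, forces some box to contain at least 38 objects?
n = (38 − 1)·142 + 1 = 5255

By the generalised pigeonhole principle, to guarantee some box contains ≥ r objects we need more than (r − 1) · k objects total. Threshold: n = (r − 1) · k + 1. With r = 38 and k = 142: n = 37 · 142 + 1 = 5254 + 1 = 5255. For n = 5254 = 37 · 142, we can put exactly 37 objects in every box, avoiding 38 in any single one — so 5255 is tight.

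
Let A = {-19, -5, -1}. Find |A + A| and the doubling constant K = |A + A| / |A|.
K = |A + A| / |A| = 6/3 = 2

Enumerate A + A = {a + b : a, b ∈ A}. With |A| = 3, there are |A|^2 = 9 ordered sum pairs; collecting distinct values, A + A = {-38, -24, -20, -10, -6, -2}, so |A + A| = 6. Thus K = 6/3 = 2. For comparison, the minimum possible |A + A| over all 3-element sets is 2·3 − 1 = 5 (so min K = 5/3), attained only by arithmetic progressions.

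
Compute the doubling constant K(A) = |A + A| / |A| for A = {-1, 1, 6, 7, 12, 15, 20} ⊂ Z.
K = |A + A| / |A| = 23/7

Enumerate A + A = {a + b : a, b ∈ A}. With |A| = 7, there are |A|^2 = 49 ordered sum pairs; collecting distinct values, A + A = {-2, 0, 2, 5, 6, 7, 8, 11, 12, 13, 14, 16, 18, 19, 21, 22, 24, 26, 27, 30, 32, 35, 40}, so |A + A| = 23. Thus K = 23/7. For comparison, the minimum possible |A + A| over all 7-element sets is 2·7 − 1 = 13 (so min K = 13/7), attained only by arithmetic progressions.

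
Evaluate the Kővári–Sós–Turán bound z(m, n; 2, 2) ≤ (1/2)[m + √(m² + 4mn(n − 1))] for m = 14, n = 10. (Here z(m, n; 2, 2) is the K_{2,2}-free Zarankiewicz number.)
z(14, 10; 2, 2) ≤ (1/2)[14 + √(14² + 4·14·10·9)] = (1/2)[14 + √5236] = 43.1801

Kővári–Sós–Turán: let r_1, ..., r_14 be the row sums and z = Σ r_i the total number of 1s. Each pair of columns can share at most one row with both entries 1 (else a 2×2 all-ones block appears), so Σ_i C(r_i, 2) ≤ C(10, 2) = 45. By convexity Σ_i C(r_i, 2) ≥ 14·C(z/14, 2) = z(z − 14)/(2·14), giving z² − 14z − 14·10·9 ≤ 0 and hence z ≤ (1/2)[14 + √(196 + 4·1260)] = (1/2)[14 + √5236] ≈ (1/2)(14 + 72.3602) = 43.1801.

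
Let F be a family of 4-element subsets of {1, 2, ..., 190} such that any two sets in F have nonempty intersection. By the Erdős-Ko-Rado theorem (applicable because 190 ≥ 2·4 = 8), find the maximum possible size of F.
max |F| = C(189, 3) = 1107414

Erdős-Ko-Rado (1961): when n ≥ 2k, max |F| = C(n−1, k−1). The bound is attained by the star {A : i ∈ A} for any fixed i ∈ [n]. Here C(190−1, 4−1) = C(189, 3) = 1107414.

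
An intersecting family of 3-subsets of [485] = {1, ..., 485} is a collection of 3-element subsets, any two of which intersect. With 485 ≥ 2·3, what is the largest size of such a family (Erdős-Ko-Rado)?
max |F| = C(484, 2) = 116886

Erdős-Ko-Rado (1961): when n ≥ 2k, max |F| = C(n−1, k−1). The bound is attained by the star {A : i ∈ A} for any fixed i ∈ [n]. Here C(485−1, 3−1) = C(484, 2) = 116886.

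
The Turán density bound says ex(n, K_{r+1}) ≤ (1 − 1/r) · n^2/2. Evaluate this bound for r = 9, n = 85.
Turán density bound = (8/9) · 85^2/2 = 28900/9 ≈ 3211.1111

Turán's theorem: ex(n, K_{r+1}) is achieved by the complete r-partite Turán graph T(n, r) with parts as balanced as possible, and is at most (1 − 1/r) · n^2/2. For r = 9, n = 85: the density bound is (8/9) · 7225/2 = 28900/9 ≈ 3211.1111. The integer-valued extremum is e(T(85, 9)) = 3210, which is strictly less than the density bound 28900/9 since 9 ∤ 85 (the parts of T(85, 9) cannot all be equal).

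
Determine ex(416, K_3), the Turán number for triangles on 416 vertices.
ex(416, K_3) = ⌊416^2/4⌋ = 43264

Mantel (1907): a triangle-free graph on n vertices has at most ⌊n^2/4⌋ edges, with equality for the complete bipartite graph K_{⌊n/2⌋, ⌈n/2⌉}. For n = 416: ⌊416^2/4⌋ = ⌊173056/4⌋ = 43264. The extremal graph is K_{208, 208}, which has 208·208 = 43264 edges.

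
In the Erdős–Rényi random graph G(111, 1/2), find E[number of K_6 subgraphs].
E[# K_6] = C(111, 6) · (1/2)^C(6, 2) = 2264243157 / 2^15 ≈ 69099.217438

For each 6-subset S of vertices (there are C(111, 6) = 2264243157 such S), let X_S = 1 if S induces a K_6 (all C(6, 2) = 15 edges present). Then P(X_S = 1) = (1/2)^15 = 1/32768. By linearity of expectation, E[# K_6] = C(111, 6) · (1/2)^15 = 2264243157 / 32768 ≈ 69099.217438.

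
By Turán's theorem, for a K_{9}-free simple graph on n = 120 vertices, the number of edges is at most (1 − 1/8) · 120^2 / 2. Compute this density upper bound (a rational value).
Turán density bound = (7/8) · 120^2/2 = 6300

Turán's theorem: ex(n, K_{r+1}) is achieved by the complete r-partite Turán graph T(n, r) with parts as balanced as possible, and is at most (1 − 1/r) · n^2/2. For r = 8, n = 120: the density bound is (7/8) · 14400/2 = 6300. Since 8 ∣ 120, the Turán graph T(120, 8) has parts of equal size 15, and its edge count e(T(120, 8)) = 6300 attains the density bound exactly.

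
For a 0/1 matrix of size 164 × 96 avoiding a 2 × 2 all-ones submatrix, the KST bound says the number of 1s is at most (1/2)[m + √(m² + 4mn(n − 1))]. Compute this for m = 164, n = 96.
z(164, 96; 2, 2) ≤ (1/2)[164 + √(164² + 4·164·96·95)] = (1/2)[164 + √6009616] = 1307.7259

Kővári–Sós–Turán: let r_1, ..., r_164 be the row sums and z = Σ r_i the total number of 1s. Each pair of columns can share at most one row with both entries 1 (else a 2×2 all-ones block appears), so Σ_i C(r_i, 2) ≤ C(96, 2) = 4560. By convexity Σ_i C(r_i, 2) ≥ 164·C(z/164, 2) = z(z − 164)/(2·164), giving z² − 164z − 164·96·95 ≤ 0 and hence z ≤ (1/2)[164 + √(26896 + 4·1495680)] = (1/2)[164 + √6009616] ≈ (1/2)(164 + 2451.4518) = 1307.7259.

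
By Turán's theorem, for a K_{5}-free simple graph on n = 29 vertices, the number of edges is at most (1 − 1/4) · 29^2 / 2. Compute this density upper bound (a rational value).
Turán density bound = (3/4) · 29^2/2 = 2523/8 ≈ 315.375

Turán's theorem: ex(n, K_{r+1}) is achieved by the complete r-partite Turán graph T(n, r) with parts as balanced as possible, and is at most (1 − 1/r) · n^2/2. For r = 4, n = 29: the density bound is (3/4) · 841/2 = 2523/8 ≈ 315.375. The integer-valued extremum is e(T(29, 4)) = 315, which is strictly less than the density bound 2523/8 since 4 ∤ 29 (the parts of T(29, 4) cannot all be equal).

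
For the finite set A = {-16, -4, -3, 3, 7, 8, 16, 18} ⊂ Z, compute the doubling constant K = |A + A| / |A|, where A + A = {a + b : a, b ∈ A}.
K = |A + A| / |A| = 31/8

Enumerate A + A = {a + b : a, b ∈ A}. With |A| = 8, there are |A|^2 = 64 ordered sum pairs; collecting distinct values, A + A = {-32, -20, -19, -13, -9, -8, -7, -6, -1, 0, 2, 3, 4, 5, 6, 10, 11, 12, 13, 14, 15, 16, 19, 21, 23, 24, 25, 26, 32, 34, 36}, so |A + A| = 31. Thus K = 31/8. For comparison, the minimum possible |A + A| over all 8-element sets is 2·8 − 1 = 15 (so min K = 15/8), attained only by arithmetic progressions.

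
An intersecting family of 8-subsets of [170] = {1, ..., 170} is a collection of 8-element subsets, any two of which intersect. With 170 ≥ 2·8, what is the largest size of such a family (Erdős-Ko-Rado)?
max |F| = C(169, 7) = 688819456468

Erdős-Ko-Rado (1961): when n ≥ 2k, max |F| = C(n−1, k−1). The bound is attained by the star {A : i ∈ A} for any fixed i ∈ [n]. Here C(170−1, 8−1) = C(169, 7) = 688819456468.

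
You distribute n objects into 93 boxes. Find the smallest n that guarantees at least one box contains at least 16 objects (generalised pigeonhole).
n = (16 − 1)·93 + 1 = 1396

By the generalised pigeonhole principle, to guarantee some box contains ≥ r objects we need more than (r − 1) · k objects total. Threshold: n = (r − 1) · k + 1. With r = 16 and k = 93: n = 15 · 93 + 1 = 1395 + 1 = 1396. For n = 1395 = 15 · 93, we can put exactly 15 objects in every box, avoiding 16 in any single one — so 1396 is tight.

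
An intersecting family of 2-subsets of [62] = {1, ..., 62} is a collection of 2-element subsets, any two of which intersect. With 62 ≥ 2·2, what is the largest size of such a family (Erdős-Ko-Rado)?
max |F| = C(61, 1) = 61

The Erdős-Ko-Rado theorem states: for n ≥ 2k, an intersecting family of k-subsets of an n-element set has size at most C(n − 1, k − 1), with equality for 'star' families {A ⊆ [n] : |A| = k, i ∈ A} (fix an element i). For n = 62, k = 2: C(61, 1) = 61.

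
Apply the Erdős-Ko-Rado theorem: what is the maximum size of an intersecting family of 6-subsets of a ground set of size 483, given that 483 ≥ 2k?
max |F| = C(482, 5) = 212332032016

Erdős-Ko-Rado (1961): when n ≥ 2k, max |F| = C(n−1, k−1). The bound is attained by the star {A : i ∈ A} for any fixed i ∈ [n]. Here C(483−1, 6−1) = C(482, 5) = 212332032016.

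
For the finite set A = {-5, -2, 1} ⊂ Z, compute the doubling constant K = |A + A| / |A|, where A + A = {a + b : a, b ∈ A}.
K = |A + A| / |A| = 5/3

Enumerate A + A = {a + b : a, b ∈ A}. With |A| = 3, there are |A|^2 = 9 ordered sum pairs; collecting distinct values, A + A = {-10, -7, -4, -1, 2}, so |A + A| = 5. Thus K = 5/3. Here |A + A| = 2|A| − 1 = 5, the minimum possible — so K = 5/3 is minimal, which holds iff A is an arithmetic progression.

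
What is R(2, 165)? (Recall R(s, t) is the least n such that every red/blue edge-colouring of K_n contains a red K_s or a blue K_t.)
R(2, 165) = 165

R(2, k) = k for all k ≥ 2: in a 2-colouring of K_k, either some edge is red (a red K_2) or all edges are blue (a blue K_k). And K_{164} coloured all-blue has no blue K_165, so R(2, 165) > 164. Hence R(2, 165) = 165.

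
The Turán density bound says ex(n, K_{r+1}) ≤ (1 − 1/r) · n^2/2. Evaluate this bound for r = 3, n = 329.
Turán density bound = (2/3) · 329^2/2 = 108241/3 ≈ 36080.3333

Turán's theorem: ex(n, K_{r+1}) is achieved by the complete r-partite Turán graph T(n, r) with parts as balanced as possible, and is at most (1 − 1/r) · n^2/2. For r = 3, n = 329: the density bound is (2/3) · 108241/2 = 108241/3 ≈ 36080.3333. The integer-valued extremum is e(T(329, 3)) = 36080, which is strictly less than the density bound 108241/3 since 3 ∤ 329 (the parts of T(329, 3) cannot all be equal).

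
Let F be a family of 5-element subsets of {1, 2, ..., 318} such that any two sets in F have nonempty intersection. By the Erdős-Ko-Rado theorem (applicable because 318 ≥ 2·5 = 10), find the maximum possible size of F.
max |F| = C(317, 4) = 412833855

Erdős-Ko-Rado (1961): when n ≥ 2k, max |F| = C(n−1, k−1). The bound is attained by the star {A : i ∈ A} for any fixed i ∈ [n]. Here C(318−1, 5−1) = C(317, 4) = 412833855.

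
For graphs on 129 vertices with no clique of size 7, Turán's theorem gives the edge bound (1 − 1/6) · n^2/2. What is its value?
Turán density bound = (5/6) · 129^2/2 = 27735/4 ≈ 6933.75

Turán's theorem: ex(n, K_{r+1}) is achieved by the complete r-partite Turán graph T(n, r) with parts as balanced as possible, and is at most (1 − 1/r) · n^2/2. For r = 6, n = 129: the density bound is (5/6) · 16641/2 = 27735/4 ≈ 6933.75. The integer-valued extremum is e(T(129, 6)) = 6933, which is strictly less than the density bound 27735/4 since 6 ∤ 129 (the parts of T(129, 6) cannot all be equal).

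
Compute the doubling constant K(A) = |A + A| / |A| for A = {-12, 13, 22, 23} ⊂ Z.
K = |A + A| / |A| = 10/4 = 5/2

Enumerate A + A = {a + b : a, b ∈ A}. With |A| = 4, there are |A|^2 = 16 ordered sum pairs; collecting distinct values, A + A = {-24, 1, 10, 11, 26, 35, 36, 44, 45, 46}, so |A + A| = 10. Thus K = 10/4 = 5/2. For comparison, the minimum possible |A + A| over all 4-element sets is 2·4 − 1 = 7 (so min K = 7/4), attained only by arithmetic progressions.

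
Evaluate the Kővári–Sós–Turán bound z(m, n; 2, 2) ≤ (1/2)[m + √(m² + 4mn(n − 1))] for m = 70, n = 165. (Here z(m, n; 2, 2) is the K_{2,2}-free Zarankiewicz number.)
z(70, 165; 2, 2) ≤ (1/2)[70 + √(70² + 4·70·165·164)] = (1/2)[70 + √7581700] = 1411.7443

Kővári–Sós–Turán: let r_1, ..., r_70 be the row sums and z = Σ r_i the total number of 1s. Each pair of columns can share at most one row with both entries 1 (else a 2×2 all-ones block appears), so Σ_i C(r_i, 2) ≤ C(165, 2) = 13530. By convexity Σ_i C(r_i, 2) ≥ 70·C(z/70, 2) = z(z − 70)/(2·70), giving z² − 70z − 70·165·164 ≤ 0 and hence z ≤ (1/2)[70 + √(4900 + 4·1894200)] = (1/2)[70 + √7581700] ≈ (1/2)(70 + 2753.4887) = 1411.7443.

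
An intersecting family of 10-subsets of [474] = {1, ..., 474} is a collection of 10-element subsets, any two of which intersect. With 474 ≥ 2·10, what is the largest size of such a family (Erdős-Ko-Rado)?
max |F| = C(473, 9) = 3025055294742753415

The Erdős-Ko-Rado theorem states: for n ≥ 2k, an intersecting family of k-subsets of an n-element set has size at most C(n − 1, k − 1), with equality for 'star' families {A ⊆ [n] : |A| = k, i ∈ A} (fix an element i). For n = 474, k = 10: C(473, 9) = 3025055294742753415.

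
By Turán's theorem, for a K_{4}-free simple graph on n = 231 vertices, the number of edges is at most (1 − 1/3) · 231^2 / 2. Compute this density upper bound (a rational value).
Turán density bound = (2/3) · 231^2/2 = 17787

Turán's theorem: ex(n, K_{r+1}) is achieved by the complete r-partite Turán graph T(n, r) with parts as balanced as possible, and is at most (1 − 1/r) · n^2/2. For r = 3, n = 231: the density bound is (2/3) · 53361/2 = 17787. Since 3 ∣ 231, the Turán graph T(231, 3) has parts of equal size 77, and its edge count e(T(231, 3)) = 17787 attains the density bound exactly.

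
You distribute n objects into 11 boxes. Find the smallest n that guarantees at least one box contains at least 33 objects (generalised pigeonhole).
n = (33 − 1)·11 + 1 = 353

By the generalised pigeonhole principle, to guarantee some box contains ≥ r objects we need more than (r − 1) · k objects total. Threshold: n = (r − 1) · k + 1. With r = 33 and k = 11: n = 32 · 11 + 1 = 352 + 1 = 353. For n = 352 = 32 · 11, we can put exactly 32 objects in every box, avoiding 33 in any single one — so 353 is tight.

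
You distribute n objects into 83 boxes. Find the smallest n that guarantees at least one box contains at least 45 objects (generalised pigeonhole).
n = (45 − 1)·83 + 1 = 3653

By the generalised pigeonhole principle, to guarantee some box contains ≥ r objects we need more than (r − 1) · k objects total. Threshold: n = (r − 1) · k + 1. With r = 45 and k = 83: n = 44 · 83 + 1 = 3652 + 1 = 3653. For n = 3652 = 44 · 83, we can put exactly 44 objects in every box, avoiding 45 in any single one — so 3653 is tight.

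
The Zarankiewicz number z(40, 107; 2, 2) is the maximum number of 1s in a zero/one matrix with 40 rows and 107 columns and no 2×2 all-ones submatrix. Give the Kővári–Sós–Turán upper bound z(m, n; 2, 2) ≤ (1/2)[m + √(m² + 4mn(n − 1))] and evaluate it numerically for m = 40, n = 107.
z(40, 107; 2, 2) ≤ (1/2)[40 + √(40² + 4·40·107·106)] = (1/2)[40 + √1816320] = 693.8546

Kővári–Sós–Turán: let r_1, ..., r_40 be the row sums and z = Σ r_i the total number of 1s. Each pair of columns can share at most one row with both entries 1 (else a 2×2 all-ones block appears), so Σ_i C(r_i, 2) ≤ C(107, 2) = 5671. By convexity Σ_i C(r_i, 2) ≥ 40·C(z/40, 2) = z(z − 40)/(2·40), giving z² − 40z − 40·107·106 ≤ 0 and hence z ≤ (1/2)[40 + √(1600 + 4·453680)] = (1/2)[40 + √1816320] ≈ (1/2)(40 + 1347.7092) = 693.8546.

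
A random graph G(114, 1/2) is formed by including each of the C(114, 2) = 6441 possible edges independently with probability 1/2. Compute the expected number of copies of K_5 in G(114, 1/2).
E[# K_5] = C(114, 5) · (1/2)^C(5, 2) = 146803272 / 2^10 = 18350409/128 = 143362.5703125

For each 5-subset S of vertices (there are C(114, 5) = 146803272 such S), let X_S = 1 if S induces a K_5 (all C(5, 2) = 10 edges present). Then P(X_S = 1) = (1/2)^10 = 1/1024. By linearity of expectation, E[# K_5] = C(114, 5) · (1/2)^10 = 146803272 / 1024 = 18350409/128 = 143362.5703125.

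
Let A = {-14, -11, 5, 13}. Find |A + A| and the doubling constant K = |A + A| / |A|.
K = |A + A| / |A| = 10/4 = 5/2

Enumerate A + A = {a + b : a, b ∈ A}. With |A| = 4, there are |A|^2 = 16 ordered sum pairs; collecting distinct values, A + A = {-28, -25, -22, -9, -6, -1, 2, 10, 18, 26}, so |A + A| = 10. Thus K = 10/4 = 5/2. For comparison, the minimum possible |A + A| over all 4-element sets is 2·4 − 1 = 7 (so min K = 7/4), attained only by arithmetic progressions.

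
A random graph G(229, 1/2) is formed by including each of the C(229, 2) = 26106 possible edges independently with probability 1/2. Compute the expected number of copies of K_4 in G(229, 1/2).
E[# K_4] = C(229, 4) · (1/2)^C(4, 2) = 111607501 / 2^6 = 1743867.203125

For each 4-subset S of vertices (there are C(229, 4) = 111607501 such S), let X_S = 1 if S induces a K_4 (all C(4, 2) = 6 edges present). Then P(X_S = 1) = (1/2)^6 = 1/64. By linearity of expectation, E[# K_4] = C(229, 4) · (1/2)^6 = 111607501 / 64 = 1743867.203125.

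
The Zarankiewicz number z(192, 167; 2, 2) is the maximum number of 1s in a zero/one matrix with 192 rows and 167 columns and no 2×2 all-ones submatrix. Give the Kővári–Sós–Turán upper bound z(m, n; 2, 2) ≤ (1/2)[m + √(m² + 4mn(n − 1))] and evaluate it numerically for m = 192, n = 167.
z(192, 167; 2, 2) ≤ (1/2)[192 + √(192² + 4·192·167·166)] = (1/2)[192 + √21327360] = 2405.0777

Kővári–Sós–Turán: let r_1, ..., r_192 be the row sums and z = Σ r_i the total number of 1s. Each pair of columns can share at most one row with both entries 1 (else a 2×2 all-ones block appears), so Σ_i C(r_i, 2) ≤ C(167, 2) = 13861. By convexity Σ_i C(r_i, 2) ≥ 192·C(z/192, 2) = z(z − 192)/(2·192), giving z² − 192z − 192·167·166 ≤ 0 and hence z ≤ (1/2)[192 + √(36864 + 4·5322624)] = (1/2)[192 + √21327360] ≈ (1/2)(192 + 4618.1555) = 2405.0777.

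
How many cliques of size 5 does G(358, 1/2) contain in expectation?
E[# K_5] = C(358, 5) · (1/2)^C(5, 2) = 47648760726 / 2^10 = 23824380363/512 ≈ 46531992.896484

For each 5-subset S of vertices (there are C(358, 5) = 47648760726 such S), let X_S = 1 if S induces a K_5 (all C(5, 2) = 10 edges present). Then P(X_S = 1) = (1/2)^10 = 1/1024. By linearity of expectation, E[# K_5] = C(358, 5) · (1/2)^10 = 47648760726 / 1024 = 23824380363/512 ≈ 46531992.896484.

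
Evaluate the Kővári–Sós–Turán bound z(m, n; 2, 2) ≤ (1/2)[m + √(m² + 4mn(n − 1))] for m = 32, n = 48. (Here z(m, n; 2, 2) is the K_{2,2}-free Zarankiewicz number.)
z(32, 48; 2, 2) ≤ (1/2)[32 + √(32² + 4·32·48·47)] = (1/2)[32 + √289792] = 285.1617

Kővári–Sós–Turán: let r_1, ..., r_32 be the row sums and z = Σ r_i the total number of 1s. Each pair of columns can share at most one row with both entries 1 (else a 2×2 all-ones block appears), so Σ_i C(r_i, 2) ≤ C(48, 2) = 1128. By convexity Σ_i C(r_i, 2) ≥ 32·C(z/32, 2) = z(z − 32)/(2·32), giving z² − 32z − 32·48·47 ≤ 0 and hence z ≤ (1/2)[32 + √(1024 + 4·72192)] = (1/2)[32 + √289792] ≈ (1/2)(32 + 538.3233) = 285.1617.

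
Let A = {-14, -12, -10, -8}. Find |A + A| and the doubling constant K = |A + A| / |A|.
K = |A + A| / |A| = 7/4

Enumerate A + A = {a + b : a, b ∈ A}. With |A| = 4, there are |A|^2 = 16 ordered sum pairs; collecting distinct values, A + A = {-28, -26, -24, -22, -20, -18, -16}, so |A + A| = 7. Thus K = 7/4. Here |A + A| = 2|A| − 1 = 7, the minimum possible — so K = 7/4 is minimal, which holds iff A is an arithmetic progression.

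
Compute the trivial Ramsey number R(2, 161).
R(2, 161) = 161

R(2, k) = k for all k ≥ 2: in a 2-colouring of K_k, either some edge is red (a red K_2) or all edges are blue (a blue K_k). And K_{160} coloured all-blue has no blue K_161, so R(2, 161) > 160. Hence R(2, 161) = 161.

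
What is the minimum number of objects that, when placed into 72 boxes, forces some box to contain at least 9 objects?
n = (9 − 1)·72 + 1 = 577

By the generalised pigeonhole principle, to guarantee some box contains ≥ r objects we need more than (r − 1) · k objects total. Threshold: n = (r − 1) · k + 1. With r = 9 and k = 72: n = 8 · 72 + 1 = 576 + 1 = 577. For n = 576 = 8 · 72, we can put exactly 8 objects in every box, avoiding 9 in any single one — so 577 is tight.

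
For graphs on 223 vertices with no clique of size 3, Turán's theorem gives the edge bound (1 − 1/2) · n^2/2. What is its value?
Turán density bound = (1/2) · 223^2/2 = 49729/4 ≈ 12432.25

Turán's theorem: ex(n, K_{r+1}) is achieved by the complete r-partite Turán graph T(n, r) with parts as balanced as possible, and is at most (1 − 1/r) · n^2/2. For r = 2, n = 223: the density bound is (1/2) · 49729/2 = 49729/4 ≈ 12432.25. The integer-valued extremum is e(T(223, 2)) = 12432, which is strictly less than the density bound 49729/4 since 2 ∤ 223 (the parts of T(223, 2) cannot all be equal).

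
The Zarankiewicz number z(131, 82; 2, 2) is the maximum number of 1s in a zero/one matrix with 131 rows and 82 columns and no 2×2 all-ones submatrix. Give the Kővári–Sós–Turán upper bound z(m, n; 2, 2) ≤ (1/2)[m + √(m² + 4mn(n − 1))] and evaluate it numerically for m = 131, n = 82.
z(131, 82; 2, 2) ≤ (1/2)[131 + √(131² + 4·131·82·81)] = (1/2)[131 + √3497569] = 1000.5894

Kővári–Sós–Turán: let r_1, ..., r_131 be the row sums and z = Σ r_i the total number of 1s. Each pair of columns can share at most one row with both entries 1 (else a 2×2 all-ones block appears), so Σ_i C(r_i, 2) ≤ C(82, 2) = 3321. By convexity Σ_i C(r_i, 2) ≥ 131·C(z/131, 2) = z(z − 131)/(2·131), giving z² − 131z − 131·82·81 ≤ 0 and hence z ≤ (1/2)[131 + √(17161 + 4·870102)] = (1/2)[131 + √3497569] ≈ (1/2)(131 + 1870.1789) = 1000.5894.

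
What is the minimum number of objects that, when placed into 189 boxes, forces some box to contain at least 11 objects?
n = (11 − 1)·189 + 1 = 1891

By the generalised pigeonhole principle, to guarantee some box contains ≥ r objects we need more than (r − 1) · k objects total. Threshold: n = (r − 1) · k + 1. With r = 11 and k = 189: n = 10 · 189 + 1 = 1890 + 1 = 1891. For n = 1890 = 10 · 189, we can put exactly 10 objects in every box, avoiding 11 in any single one — so 1891 is tight.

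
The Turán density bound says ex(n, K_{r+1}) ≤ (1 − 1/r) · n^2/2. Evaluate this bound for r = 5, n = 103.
Turán density bound = (4/5) · 103^2/2 = 21218/5 ≈ 4243.6

Turán's theorem: ex(n, K_{r+1}) is achieved by the complete r-partite Turán graph T(n, r) with parts as balanced as possible, and is at most (1 − 1/r) · n^2/2. For r = 5, n = 103: the density bound is (4/5) · 10609/2 = 21218/5 ≈ 4243.6. The integer-valued extremum is e(T(103, 5)) = 4243, which is strictly less than the density bound 21218/5 since 5 ∤ 103 (the parts of T(103, 5) cannot all be equal).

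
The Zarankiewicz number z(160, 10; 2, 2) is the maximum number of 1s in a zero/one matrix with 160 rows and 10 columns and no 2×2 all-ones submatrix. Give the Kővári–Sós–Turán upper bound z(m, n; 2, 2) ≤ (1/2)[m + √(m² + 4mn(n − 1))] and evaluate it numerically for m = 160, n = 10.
z(160, 10; 2, 2) ≤ (1/2)[160 + √(160² + 4·160·10·9)] = (1/2)[160 + √83200] = 224.2221

Kővári–Sós–Turán: let r_1, ..., r_160 be the row sums and z = Σ r_i the total number of 1s. Each pair of columns can share at most one row with both entries 1 (else a 2×2 all-ones block appears), so Σ_i C(r_i, 2) ≤ C(10, 2) = 45. By convexity Σ_i C(r_i, 2) ≥ 160·C(z/160, 2) = z(z − 160)/(2·160), giving z² − 160z − 160·10·9 ≤ 0 and hence z ≤ (1/2)[160 + √(25600 + 4·14400)] = (1/2)[160 + √83200] ≈ (1/2)(160 + 288.4441) = 224.2221.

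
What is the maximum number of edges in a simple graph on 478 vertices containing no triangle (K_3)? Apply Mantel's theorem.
ex(478, K_3) = ⌊478^2/4⌋ = 57121

Mantel (1907): a triangle-free graph on n vertices has at most ⌊n^2/4⌋ edges, with equality for the complete bipartite graph K_{⌊n/2⌋, ⌈n/2⌉}. For n = 478: ⌊478^2/4⌋ = ⌊228484/4⌋ = 57121. The extremal graph is K_{239, 239}, which has 239·239 = 57121 edges.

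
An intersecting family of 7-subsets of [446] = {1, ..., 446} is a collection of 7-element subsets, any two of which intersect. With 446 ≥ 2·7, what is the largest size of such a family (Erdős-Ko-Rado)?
max |F| = C(445, 6) = 10426240684860

The Erdős-Ko-Rado theorem states: for n ≥ 2k, an intersecting family of k-subsets of an n-element set has size at most C(n − 1, k − 1), with equality for 'star' families {A ⊆ [n] : |A| = k, i ∈ A} (fix an element i). For n = 446, k = 7: C(445, 6) = 10426240684860.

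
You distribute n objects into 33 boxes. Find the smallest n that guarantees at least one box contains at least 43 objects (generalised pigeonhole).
n = (43 − 1)·33 + 1 = 1387

By the generalised pigeonhole principle, to guarantee some box contains ≥ r objects we need more than (r − 1) · k objects total. Threshold: n = (r − 1) · k + 1. With r = 43 and k = 33: n = 42 · 33 + 1 = 1386 + 1 = 1387. For n = 1386 = 42 · 33, we can put exactly 42 objects in every box, avoiding 43 in any single one — so 1387 is tight.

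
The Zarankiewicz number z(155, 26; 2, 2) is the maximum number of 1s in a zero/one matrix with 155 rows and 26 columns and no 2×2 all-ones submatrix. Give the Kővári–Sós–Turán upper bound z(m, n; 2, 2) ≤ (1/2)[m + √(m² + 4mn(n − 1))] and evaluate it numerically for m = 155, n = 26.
z(155, 26; 2, 2) ≤ (1/2)[155 + √(155² + 4·155·26·25)] = (1/2)[155 + √427025] = 404.2357

Kővári–Sós–Turán: let r_1, ..., r_155 be the row sums and z = Σ r_i the total number of 1s. Each pair of columns can share at most one row with both entries 1 (else a 2×2 all-ones block appears), so Σ_i C(r_i, 2) ≤ C(26, 2) = 325. By convexity Σ_i C(r_i, 2) ≥ 155·C(z/155, 2) = z(z − 155)/(2·155), giving z² − 155z − 155·26·25 ≤ 0 and hence z ≤ (1/2)[155 + √(24025 + 4·100750)] = (1/2)[155 + √427025] ≈ (1/2)(155 + 653.4715) = 404.2357.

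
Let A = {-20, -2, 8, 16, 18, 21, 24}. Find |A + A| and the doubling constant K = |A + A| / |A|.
K = |A + A| / |A| = 24/7

Enumerate A + A = {a + b : a, b ∈ A}. With |A| = 7, there are |A|^2 = 49 ordered sum pairs; collecting distinct values, A + A = {-40, -22, -12, -4, -2, 1, 4, 6, 14, 16, 19, 22, 24, 26, 29, 32, 34, 36, 37, 39, 40, 42, 45, 48}, so |A + A| = 24. Thus K = 24/7. For comparison, the minimum possible |A + A| over all 7-element sets is 2·7 − 1 = 13 (so min K = 13/7), attained only by arithmetic progressions.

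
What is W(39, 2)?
W(39, 2) = 39 + 1 = 40

A 2-term AP is any pair of integers, so a monochromatic 2-AP exists iff some colour is used at least twice. With 39 colours, the colouring i ↦ i on {1, ..., 39} uses each colour once, avoiding any monochromatic pair, so W(39, 2) > 39. For {1, ..., 40}, pigeonhole forces two integers of the same colour, which form a monochromatic 2-AP. Hence W(39, 2) = 40.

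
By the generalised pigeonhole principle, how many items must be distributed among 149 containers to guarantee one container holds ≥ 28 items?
n = (28 − 1)·149 + 1 = 4024

By the generalised pigeonhole principle, to guarantee some box contains ≥ r objects we need more than (r − 1) · k objects total. Threshold: n = (r − 1) · k + 1. With r = 28 and k = 149: n = 27 · 149 + 1 = 4023 + 1 = 4024. For n = 4023 = 27 · 149, we can put exactly 27 objects in every box, avoiding 28 in any single one — so 4024 is tight.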